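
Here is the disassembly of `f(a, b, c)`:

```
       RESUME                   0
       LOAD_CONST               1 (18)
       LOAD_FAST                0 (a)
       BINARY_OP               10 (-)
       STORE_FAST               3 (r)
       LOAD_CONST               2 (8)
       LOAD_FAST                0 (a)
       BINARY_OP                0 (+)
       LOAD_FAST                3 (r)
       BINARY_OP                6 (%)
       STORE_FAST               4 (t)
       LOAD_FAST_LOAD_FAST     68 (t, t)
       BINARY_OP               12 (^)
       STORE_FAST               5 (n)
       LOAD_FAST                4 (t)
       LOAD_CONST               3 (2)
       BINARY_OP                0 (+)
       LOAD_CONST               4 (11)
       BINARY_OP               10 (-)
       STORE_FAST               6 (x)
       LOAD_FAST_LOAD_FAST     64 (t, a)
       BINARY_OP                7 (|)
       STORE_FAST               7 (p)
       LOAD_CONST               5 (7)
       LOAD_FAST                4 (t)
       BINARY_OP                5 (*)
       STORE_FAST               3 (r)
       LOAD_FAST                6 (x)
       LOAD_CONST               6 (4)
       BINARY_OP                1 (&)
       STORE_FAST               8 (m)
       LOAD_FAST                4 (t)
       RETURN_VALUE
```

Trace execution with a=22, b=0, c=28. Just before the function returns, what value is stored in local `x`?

-11

LOAD_CONST → push 18. Stack: [18]
LOAD_FAST a → push 22. Stack: [18, 22]
BINARY_OP - → 18 - 22 = -4. Stack: [-4]
STORE_FAST r → r=-4. Stack: []
LOAD_CONST → push 8. Stack: [8]
LOAD_FAST a → push 22. Stack: [8, 22]
BINARY_OP + → 8 + 22 = 30. Stack: [30]
LOAD_FAST r → push -4. Stack: [30, -4]
BINARY_OP % → 30 % -4 = -2. Stack: [-2]
STORE_FAST t → t=-2. Stack: []
LOAD_FAST_LOAD_FAST t,t → push -2,-2. Stack: [-2, -2]
BINARY_OP ^ → -2 ^ -2 = 0. Stack: [0]
STORE_FAST n → n=0. Stack: []
LOAD_FAST t → push -2. Stack: [-2]
LOAD_CONST → push 2. Stack: [-2, 2]
BINARY_OP + → -2 + 2 = 0. Stack: [0]
LOAD_CONST → push 11. Stack: [0, 11]
BINARY_OP - → 0 - 11 = -11. Stack: [-11]
STORE_FAST x → x=-11. Stack: []
LOAD_FAST_LOAD_FAST t,a → push -2,22. Stack: [-2, 22]
BINARY_OP | → -2 | 22 = -2. Stack: [-2]
STORE_FAST p → p=-2. Stack: []
LOAD_CONST → push 7. Stack: [7]
LOAD_FAST t → push -2. Stack: [7, -2]
BINARY_OP * → 7 * -2 = -14. Stack: [-14]
STORE_FAST r → r=-14. Stack: []
LOAD_FAST x → push -11. Stack: [-11]
LOAD_CONST → push 4. Stack: [-11, 4]
BINARY_OP & → -11 & 4 = 4. Stack: [4]
STORE_FAST m → m=4. Stack: []
LOAD_FAST t → push -2. Stack: [-2]
RETURN_VALUE → return -2.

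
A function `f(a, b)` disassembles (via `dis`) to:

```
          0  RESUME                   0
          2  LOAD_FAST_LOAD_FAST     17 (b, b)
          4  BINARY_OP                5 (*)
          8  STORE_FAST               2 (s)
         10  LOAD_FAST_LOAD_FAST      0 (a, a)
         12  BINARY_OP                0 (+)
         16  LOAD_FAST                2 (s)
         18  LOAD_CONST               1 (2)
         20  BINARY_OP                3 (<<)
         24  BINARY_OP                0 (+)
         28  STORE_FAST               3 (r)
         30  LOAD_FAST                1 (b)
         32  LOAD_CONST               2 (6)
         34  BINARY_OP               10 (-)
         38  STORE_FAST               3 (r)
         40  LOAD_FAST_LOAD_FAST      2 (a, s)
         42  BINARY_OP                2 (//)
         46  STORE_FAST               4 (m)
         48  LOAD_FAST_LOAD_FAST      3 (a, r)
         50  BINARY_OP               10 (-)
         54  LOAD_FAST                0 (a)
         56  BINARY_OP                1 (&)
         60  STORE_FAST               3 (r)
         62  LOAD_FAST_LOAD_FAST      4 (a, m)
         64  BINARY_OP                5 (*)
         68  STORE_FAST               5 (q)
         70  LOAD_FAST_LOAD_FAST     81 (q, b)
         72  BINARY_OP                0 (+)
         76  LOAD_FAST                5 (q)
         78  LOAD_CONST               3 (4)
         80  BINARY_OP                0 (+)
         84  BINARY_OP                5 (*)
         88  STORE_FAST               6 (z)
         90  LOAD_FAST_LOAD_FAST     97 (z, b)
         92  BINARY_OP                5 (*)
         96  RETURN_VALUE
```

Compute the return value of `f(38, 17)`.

1156

LOAD_FAST_LOAD_FAST b,b → push 17,17. Stack: [17, 17]
BINARY_OP * → 17 * 17 = 289. Stack: [289]
STORE_FAST s → s=289. Stack: []
LOAD_FAST_LOAD_FAST a,a → push 38,38. Stack: [38, 38]
BINARY_OP + → 38 + 38 = 76. Stack: [76]
LOAD_FAST s → push 289. Stack: [76, 289]
LOAD_CONST → push 2. Stack: [76, 289, 2]
BINARY_OP << → 289 << 2 = 1156. Stack: [76, 1156]
BINARY_OP + → 76 + 1156 = 1232. Stack: [1232]
STORE_FAST r → r=1232. Stack: []
LOAD_FAST b → push 17. Stack: [17]
LOAD_CONST → push 6. Stack: [17, 6]
BINARY_OP - → 17 - 6 = 11. Stack: [11]
STORE_FAST r → r=11. Stack: []
LOAD_FAST_LOAD_FAST a,s → push 38,289. Stack: [38, 289]
BINARY_OP // → 38 // 289 = 0. Stack: [0]
STORE_FAST m → m=0. Stack: []
LOAD_FAST_LOAD_FAST a,r → push 38,11. Stack: [38, 11]
BINARY_OP - → 38 - 11 = 27. Stack: [27]
LOAD_FAST a → push 38. Stack: [27, 38]
BINARY_OP & → 27 & 38 = 2. Stack: [2]
STORE_FAST r → r=2. Stack: []
LOAD_FAST_LOAD_FAST a,m → push 38,0. Stack: [38, 0]
BINARY_OP * → 38 * 0 = 0. Stack: [0]
STORE_FAST q → q=0. Stack: []
LOAD_FAST_LOAD_FAST q,b → push 0,17. Stack: [0, 17]
BINARY_OP + → 0 + 17 = 17. Stack: [17]
LOAD_FAST q → push 0. Stack: [17, 0]
LOAD_CONST → push 4. Stack: [17, 0, 4]
BINARY_OP + → 0 + 4 = 4. Stack: [17, 4]
BINARY_OP * → 17 * 4 = 68. Stack: [68]
STORE_FAST z → z=68. Stack: []
LOAD_FAST_LOAD_FAST z,b → push 68,17. Stack: [68, 17]
BINARY_OP * → 68 * 17 = 1156. Stack: [1156]
RETURN_VALUE → return 1156.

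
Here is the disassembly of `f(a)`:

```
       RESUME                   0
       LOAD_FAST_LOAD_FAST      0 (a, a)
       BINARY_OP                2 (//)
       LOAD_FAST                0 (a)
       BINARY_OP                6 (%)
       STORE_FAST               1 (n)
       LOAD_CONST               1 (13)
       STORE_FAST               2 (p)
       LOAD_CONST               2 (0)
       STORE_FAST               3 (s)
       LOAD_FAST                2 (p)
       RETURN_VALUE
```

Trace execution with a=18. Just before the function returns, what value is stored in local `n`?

LOAD_FAST_LOAD_FAST a,a → push 18,18. Stack: [18, 18]
BINARY_OP // → 18 // 18 = 1. Stack: [1]
LOAD_FAST a → push 18. Stack: [1, 18]
BINARY_OP % → 1 % 18 = 1. Stack: [1]
STORE_FAST n → n=1. Stack: []
LOAD_CONST → push 13. Stack: [13]
STORE_FAST p → p=13. Stack: []
LOAD_CONST → push 0. Stack: [0]
STORE_FAST s → s=0. Stack: []
LOAD_FAST p → push 13. Stack: [13]
RETURN_VALUE → return 13.

1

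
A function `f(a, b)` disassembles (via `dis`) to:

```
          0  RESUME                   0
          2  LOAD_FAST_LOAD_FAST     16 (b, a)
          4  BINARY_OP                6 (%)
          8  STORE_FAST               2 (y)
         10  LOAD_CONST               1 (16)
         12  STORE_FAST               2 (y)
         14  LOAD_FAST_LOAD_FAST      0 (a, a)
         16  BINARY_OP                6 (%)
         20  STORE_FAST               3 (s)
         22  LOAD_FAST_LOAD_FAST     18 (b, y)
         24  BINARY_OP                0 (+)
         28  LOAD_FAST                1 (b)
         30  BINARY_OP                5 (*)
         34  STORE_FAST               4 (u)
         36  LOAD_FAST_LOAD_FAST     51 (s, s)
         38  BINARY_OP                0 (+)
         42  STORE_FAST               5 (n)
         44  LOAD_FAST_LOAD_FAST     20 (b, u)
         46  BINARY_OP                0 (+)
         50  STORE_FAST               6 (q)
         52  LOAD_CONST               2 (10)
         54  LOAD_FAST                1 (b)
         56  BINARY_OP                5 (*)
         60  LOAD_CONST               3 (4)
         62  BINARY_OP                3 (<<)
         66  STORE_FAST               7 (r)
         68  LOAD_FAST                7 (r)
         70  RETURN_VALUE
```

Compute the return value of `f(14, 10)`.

1600

LOAD_FAST_LOAD_FAST b,a → push 10,14. Stack: [10, 14]
BINARY_OP % → 10 % 14 = 10. Stack: [10]
STORE_FAST y → y=10. Stack: []
LOAD_CONST → push 16. Stack: [16]
STORE_FAST y → y=16. Stack: []
LOAD_FAST_LOAD_FAST a,a → push 14,14. Stack: [14, 14]
BINARY_OP % → 14 % 14 = 0. Stack: [0]
STORE_FAST s → s=0. Stack: []
LOAD_FAST_LOAD_FAST b,y → push 10,16. Stack: [10, 16]
BINARY_OP + → 10 + 16 = 26. Stack: [26]
LOAD_FAST b → push 10. Stack: [26, 10]
BINARY_OP * → 26 * 10 = 260. Stack: [260]
STORE_FAST u → u=260. Stack: []
LOAD_FAST_LOAD_FAST s,s → push 0,0. Stack: [0, 0]
BINARY_OP + → 0 + 0 = 0. Stack: [0]
STORE_FAST n → n=0. Stack: []
LOAD_FAST_LOAD_FAST b,u → push 10,260. Stack: [10, 260]
BINARY_OP + → 10 + 260 = 270. Stack: [270]
STORE_FAST q → q=270. Stack: []
LOAD_CONST → push 10. Stack: [10]
LOAD_FAST b → push 10. Stack: [10, 10]
BINARY_OP * → 10 * 10 = 100. Stack: [100]
LOAD_CONST → push 4. Stack: [100, 4]
BINARY_OP << → 100 << 4 = 1600. Stack: [1600]
STORE_FAST r → r=1600. Stack: []
LOAD_FAST r → push 1600. Stack: [1600]
RETURN_VALUE → return 1600.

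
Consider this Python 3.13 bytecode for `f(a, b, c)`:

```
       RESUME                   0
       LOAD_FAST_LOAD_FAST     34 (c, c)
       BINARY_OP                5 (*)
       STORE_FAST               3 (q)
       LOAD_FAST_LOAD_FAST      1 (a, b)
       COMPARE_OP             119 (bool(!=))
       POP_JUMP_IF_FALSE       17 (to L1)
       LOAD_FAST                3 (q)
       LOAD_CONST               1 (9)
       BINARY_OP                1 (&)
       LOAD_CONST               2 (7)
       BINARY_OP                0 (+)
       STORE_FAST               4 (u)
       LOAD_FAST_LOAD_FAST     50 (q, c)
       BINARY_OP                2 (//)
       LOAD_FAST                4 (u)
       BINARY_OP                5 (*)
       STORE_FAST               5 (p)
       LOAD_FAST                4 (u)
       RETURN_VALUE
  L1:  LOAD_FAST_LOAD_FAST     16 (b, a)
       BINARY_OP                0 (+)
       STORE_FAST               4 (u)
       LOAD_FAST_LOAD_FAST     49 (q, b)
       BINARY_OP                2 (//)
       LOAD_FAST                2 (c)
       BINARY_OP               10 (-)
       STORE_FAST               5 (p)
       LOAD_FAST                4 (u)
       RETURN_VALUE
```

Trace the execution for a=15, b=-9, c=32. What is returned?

LOAD_FAST_LOAD_FAST c,c → push 32,32. Stack: [32, 32]
BINARY_OP * → 32 * 32 = 1024. Stack: [1024]
STORE_FAST q → q=1024. Stack: []
LOAD_FAST_LOAD_FAST a,b → push 15,-9. Stack: [15, -9]
COMPARE_OP bool(!=) → 15 vs -9 = True. Stack: [True]
POP_JUMP_IF_FALSE → pop True; no jump. Stack: []
LOAD_FAST q → push 1024. Stack: [1024]
LOAD_CONST → push 9. Stack: [1024, 9]
BINARY_OP & → 1024 & 9 = 0. Stack: [0]
LOAD_CONST → push 7. Stack: [0, 7]
BINARY_OP + → 0 + 7 = 7. Stack: [7]
STORE_FAST u → u=7. Stack: []
LOAD_FAST_LOAD_FAST q,c → push 1024,32. Stack: [1024, 32]
BINARY_OP // → 1024 // 32 = 32. Stack: [32]
LOAD_FAST u → push 7. Stack: [32, 7]
BINARY_OP * → 32 * 7 = 224. Stack: [224]
STORE_FAST p → p=224. Stack: []
LOAD_FAST u → push 7. Stack: [7]
RETURN_VALUE → return 7.

7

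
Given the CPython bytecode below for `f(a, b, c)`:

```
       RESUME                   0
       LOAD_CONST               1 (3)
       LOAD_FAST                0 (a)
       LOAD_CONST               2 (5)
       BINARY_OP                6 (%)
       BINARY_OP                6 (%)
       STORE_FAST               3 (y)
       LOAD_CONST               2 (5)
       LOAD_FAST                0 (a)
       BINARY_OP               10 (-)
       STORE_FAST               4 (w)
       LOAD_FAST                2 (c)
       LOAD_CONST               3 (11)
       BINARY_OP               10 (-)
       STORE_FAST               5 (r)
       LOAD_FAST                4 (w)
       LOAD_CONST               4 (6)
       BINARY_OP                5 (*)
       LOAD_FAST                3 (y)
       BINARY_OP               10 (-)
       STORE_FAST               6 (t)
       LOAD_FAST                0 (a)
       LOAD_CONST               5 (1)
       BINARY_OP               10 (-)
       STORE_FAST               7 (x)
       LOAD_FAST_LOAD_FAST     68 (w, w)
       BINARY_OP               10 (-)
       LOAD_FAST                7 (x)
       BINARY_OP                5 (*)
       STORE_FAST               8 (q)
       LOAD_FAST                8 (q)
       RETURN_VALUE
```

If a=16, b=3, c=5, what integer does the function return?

LOAD_CONST → push 3. Stack: [3]
LOAD_FAST a → push 16. Stack: [3, 16]
LOAD_CONST → push 5. Stack: [3, 16, 5]
BINARY_OP % → 16 % 5 = 1. Stack: [3, 1]
BINARY_OP % → 3 % 1 = 0. Stack: [0]
STORE_FAST y → y=0. Stack: []
LOAD_CONST → push 5. Stack: [5]
LOAD_FAST a → push 16. Stack: [5, 16]
BINARY_OP - → 5 - 16 = -11. Stack: [-11]
STORE_FAST w → w=-11. Stack: []
LOAD_FAST c → push 5. Stack: [5]
LOAD_CONST → push 11. Stack: [5, 11]
BINARY_OP - → 5 - 11 = -6. Stack: [-6]
STORE_FAST r → r=-6. Stack: []
LOAD_FAST w → push -11. Stack: [-11]
LOAD_CONST → push 6. Stack: [-11, 6]
BINARY_OP * → -11 * 6 = -66. Stack: [-66]
LOAD_FAST y → push 0. Stack: [-66, 0]
BINARY_OP - → -66 - 0 = -66. Stack: [-66]
STORE_FAST t → t=-66. Stack: []
LOAD_FAST a → push 16. Stack: [16]
LOAD_CONST → push 1. Stack: [16, 1]
BINARY_OP - → 16 - 1 = 15. Stack: [15]
STORE_FAST x → x=15. Stack: []
LOAD_FAST_LOAD_FAST w,w → push -11,-11. Stack: [-11, -11]
BINARY_OP - → -11 - -11 = 0. Stack: [0]
LOAD_FAST x → push 15. Stack: [0, 15]
BINARY_OP * → 0 * 15 = 0. Stack: [0]
STORE_FAST q → q=0. Stack: []
LOAD_FAST q → push 0. Stack: [0]
RETURN_VALUE → return 0.

0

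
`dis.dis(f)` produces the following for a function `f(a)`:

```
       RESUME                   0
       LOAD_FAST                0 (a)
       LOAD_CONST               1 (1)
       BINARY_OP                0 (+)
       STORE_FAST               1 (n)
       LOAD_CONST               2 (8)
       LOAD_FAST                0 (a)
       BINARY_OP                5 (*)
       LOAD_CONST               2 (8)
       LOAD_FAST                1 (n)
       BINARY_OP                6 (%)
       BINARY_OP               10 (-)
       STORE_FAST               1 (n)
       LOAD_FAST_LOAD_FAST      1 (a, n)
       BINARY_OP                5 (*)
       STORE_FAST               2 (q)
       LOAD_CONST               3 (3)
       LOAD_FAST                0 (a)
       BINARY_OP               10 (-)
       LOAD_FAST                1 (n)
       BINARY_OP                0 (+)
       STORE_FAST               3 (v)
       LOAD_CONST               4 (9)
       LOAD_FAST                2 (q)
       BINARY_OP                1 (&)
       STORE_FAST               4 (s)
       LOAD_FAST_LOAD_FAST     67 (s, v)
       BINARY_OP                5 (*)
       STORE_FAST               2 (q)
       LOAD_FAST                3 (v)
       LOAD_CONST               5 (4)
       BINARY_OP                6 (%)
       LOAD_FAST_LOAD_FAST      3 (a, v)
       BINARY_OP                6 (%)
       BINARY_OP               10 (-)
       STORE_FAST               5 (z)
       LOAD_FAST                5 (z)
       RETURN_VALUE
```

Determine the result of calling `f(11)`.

-11

LOAD_FAST a → push 11. Stack: [11]
LOAD_CONST → push 1. Stack: [11, 1]
BINARY_OP + → 11 + 1 = 12. Stack: [12]
STORE_FAST n → n=12. Stack: []
LOAD_CONST → push 8. Stack: [8]
LOAD_FAST a → push 11. Stack: [8, 11]
BINARY_OP * → 8 * 11 = 88. Stack: [88]
LOAD_CONST → push 8. Stack: [88, 8]
LOAD_FAST n → push 12. Stack: [88, 8, 12]
BINARY_OP % → 8 % 12 = 8. Stack: [88, 8]
BINARY_OP - → 88 - 8 = 80. Stack: [80]
STORE_FAST n → n=80. Stack: []
LOAD_FAST_LOAD_FAST a,n → push 11,80. Stack: [11, 80]
BINARY_OP * → 11 * 80 = 880. Stack: [880]
STORE_FAST q → q=880. Stack: []
LOAD_CONST → push 3. Stack: [3]
LOAD_FAST a → push 11. Stack: [3, 11]
BINARY_OP - → 3 - 11 = -8. Stack: [-8]
LOAD_FAST n → push 80. Stack: [-8, 80]
BINARY_OP + → -8 + 80 = 72. Stack: [72]
STORE_FAST v → v=72. Stack: []
LOAD_CONST → push 9. Stack: [9]
LOAD_FAST q → push 880. Stack: [9, 880]
BINARY_OP & → 9 & 880 = 0. Stack: [0]
STORE_FAST s → s=0. Stack: []
LOAD_FAST_LOAD_FAST s,v → push 0,72. Stack: [0, 72]
BINARY_OP * → 0 * 72 = 0. Stack: [0]
STORE_FAST q → q=0. Stack: []
LOAD_FAST v → push 72. Stack: [72]
LOAD_CONST → push 4. Stack: [72, 4]
BINARY_OP % → 72 % 4 = 0. Stack: [0]
LOAD_FAST_LOAD_FAST a,v → push 11,72. Stack: [0, 11, 72]
BINARY_OP % → 11 % 72 = 11. Stack: [0, 11]
BINARY_OP - → 0 - 11 = -11. Stack: [-11]
STORE_FAST z → z=-11. Stack: []
LOAD_FAST z → push -11. Stack: [-11]
RETURN_VALUE → return -11.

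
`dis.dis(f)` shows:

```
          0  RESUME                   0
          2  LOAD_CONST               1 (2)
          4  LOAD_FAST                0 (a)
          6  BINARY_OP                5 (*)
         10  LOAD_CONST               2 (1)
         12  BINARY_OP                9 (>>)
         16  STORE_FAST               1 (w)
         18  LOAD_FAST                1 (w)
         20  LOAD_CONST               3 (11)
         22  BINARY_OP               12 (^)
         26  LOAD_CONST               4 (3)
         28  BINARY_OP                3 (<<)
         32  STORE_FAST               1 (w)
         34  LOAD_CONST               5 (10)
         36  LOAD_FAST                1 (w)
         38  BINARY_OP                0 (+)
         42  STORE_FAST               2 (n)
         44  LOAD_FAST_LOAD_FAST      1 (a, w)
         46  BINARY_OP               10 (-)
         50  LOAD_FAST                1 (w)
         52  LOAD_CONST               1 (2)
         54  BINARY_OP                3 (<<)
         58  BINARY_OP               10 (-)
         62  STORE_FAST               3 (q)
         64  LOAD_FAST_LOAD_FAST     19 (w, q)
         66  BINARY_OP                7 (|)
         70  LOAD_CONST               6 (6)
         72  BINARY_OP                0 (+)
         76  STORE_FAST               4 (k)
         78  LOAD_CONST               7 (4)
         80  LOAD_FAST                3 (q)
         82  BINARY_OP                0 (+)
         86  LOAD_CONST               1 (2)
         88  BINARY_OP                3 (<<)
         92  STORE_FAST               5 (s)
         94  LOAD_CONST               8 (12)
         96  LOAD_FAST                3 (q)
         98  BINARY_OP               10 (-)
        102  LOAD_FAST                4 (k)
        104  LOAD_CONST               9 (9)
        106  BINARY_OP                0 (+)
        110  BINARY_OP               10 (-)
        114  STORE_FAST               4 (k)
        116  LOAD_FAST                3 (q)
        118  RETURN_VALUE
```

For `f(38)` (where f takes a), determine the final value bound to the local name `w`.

360

LOAD_CONST → push 2. Stack: [2]
LOAD_FAST a → push 38. Stack: [2, 38]
BINARY_OP * → 2 * 38 = 76. Stack: [76]
LOAD_CONST → push 1. Stack: [76, 1]
BINARY_OP >> → 76 >> 1 = 38. Stack: [38]
STORE_FAST w → w=38. Stack: []
LOAD_FAST w → push 38. Stack: [38]
LOAD_CONST → push 11. Stack: [38, 11]
BINARY_OP ^ → 38 ^ 11 = 45. Stack: [45]
LOAD_CONST → push 3. Stack: [45, 3]
BINARY_OP << → 45 << 3 = 360. Stack: [360]
STORE_FAST w → w=360. Stack: []
LOAD_CONST → push 10. Stack: [10]
LOAD_FAST w → push 360. Stack: [10, 360]
BINARY_OP + → 10 + 360 = 370. Stack: [370]
STORE_FAST n → n=370. Stack: []
LOAD_FAST_LOAD_FAST a,w → push 38,360. Stack: [38, 360]
BINARY_OP - → 38 - 360 = -322. Stack: [-322]
LOAD_FAST w → push 360. Stack: [-322, 360]
LOAD_CONST → push 2. Stack: [-322, 360, 2]
BINARY_OP << → 360 << 2 = 1440. Stack: [-322, 1440]
BINARY_OP - → -322 - 1440 = -1762. Stack: [-1762]
STORE_FAST q → q=-1762. Stack: []
LOAD_FAST_LOAD_FAST w,q → push 360,-1762. Stack: [360, -1762]
BINARY_OP | → 360 | -1762 = -1666. Stack: [-1666]
LOAD_CONST → push 6. Stack: [-1666, 6]
BINARY_OP + → -1666 + 6 = -1660. Stack: [-1660]
STORE_FAST k → k=-1660. Stack: []
LOAD_CONST → push 4. Stack: [4]
LOAD_FAST q → push -1762. Stack: [4, -1762]
BINARY_OP + → 4 + -1762 = -1758. Stack: [-1758]
LOAD_CONST → push 2. Stack: [-1758, 2]
BINARY_OP << → -1758 << 2 = -7032. Stack: [-7032]
STORE_FAST s → s=-7032. Stack: []
LOAD_CONST → push 12. Stack: [12]
LOAD_FAST q → push -1762. Stack: [12, -1762]
BINARY_OP - → 12 - -1762 = 1774. Stack: [1774]
LOAD_FAST k → push -1660. Stack: [1774, -1660]
LOAD_CONST → push 9. Stack: [1774, -1660, 9]
BINARY_OP + → -1660 + 9 = -1651. Stack: [1774, -1651]
BINARY_OP - → 1774 - -1651 = 3425. Stack: [3425]
STORE_FAST k → k=3425. Stack: []
LOAD_FAST q → push -1762. Stack: [-1762]
RETURN_VALUE → return -1762.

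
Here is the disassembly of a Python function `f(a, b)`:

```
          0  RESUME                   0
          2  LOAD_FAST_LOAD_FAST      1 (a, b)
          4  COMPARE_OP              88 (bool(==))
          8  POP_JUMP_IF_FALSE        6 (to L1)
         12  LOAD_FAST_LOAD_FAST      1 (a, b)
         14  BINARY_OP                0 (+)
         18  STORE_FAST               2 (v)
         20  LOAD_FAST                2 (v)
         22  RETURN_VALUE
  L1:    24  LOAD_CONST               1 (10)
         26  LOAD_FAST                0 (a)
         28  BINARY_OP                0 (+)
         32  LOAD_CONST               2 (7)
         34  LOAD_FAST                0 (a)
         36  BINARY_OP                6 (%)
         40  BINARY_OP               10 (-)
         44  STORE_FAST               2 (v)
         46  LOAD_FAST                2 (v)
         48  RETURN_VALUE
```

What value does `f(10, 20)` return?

LOAD_FAST_LOAD_FAST a,b → push 10,20. Stack: [10, 20]
COMPARE_OP bool(==) → 10 vs 20 = False. Stack: [False]
POP_JUMP_IF_FALSE → pop False; jump. Stack: []
LOAD_CONST → push 10. Stack: [10]
LOAD_FAST a → push 10. Stack: [10, 10]
BINARY_OP + → 10 + 10 = 20. Stack: [20]
LOAD_CONST → push 7. Stack: [20, 7]
LOAD_FAST a → push 10. Stack: [20, 7, 10]
BINARY_OP % → 7 % 10 = 7. Stack: [20, 7]
BINARY_OP - → 20 - 7 = 13. Stack: [13]
STORE_FAST v → v=13. Stack: []
LOAD_FAST v → push 13. Stack: [13]
RETURN_VALUE → return 13.

13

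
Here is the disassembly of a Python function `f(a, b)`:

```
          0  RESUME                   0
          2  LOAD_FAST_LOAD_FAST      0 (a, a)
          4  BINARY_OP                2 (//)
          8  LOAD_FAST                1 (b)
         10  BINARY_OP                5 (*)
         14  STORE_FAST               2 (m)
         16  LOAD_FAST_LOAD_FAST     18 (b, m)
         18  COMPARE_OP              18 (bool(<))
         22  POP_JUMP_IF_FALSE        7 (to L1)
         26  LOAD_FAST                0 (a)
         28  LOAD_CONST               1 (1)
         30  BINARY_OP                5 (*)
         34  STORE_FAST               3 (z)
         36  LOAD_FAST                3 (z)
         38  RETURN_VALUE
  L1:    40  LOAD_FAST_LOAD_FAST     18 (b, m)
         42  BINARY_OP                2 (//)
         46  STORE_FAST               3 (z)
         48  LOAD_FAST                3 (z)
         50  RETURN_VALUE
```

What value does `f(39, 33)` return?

1

LOAD_FAST_LOAD_FAST a,a → push 39,39. Stack: [39, 39]
BINARY_OP // → 39 // 39 = 1. Stack: [1]
LOAD_FAST b → push 33. Stack: [1, 33]
BINARY_OP * → 1 * 33 = 33. Stack: [33]
STORE_FAST m → m=33. Stack: []
LOAD_FAST_LOAD_FAST b,m → push 33,33. Stack: [33, 33]
COMPARE_OP bool(<) → 33 vs 33 = False. Stack: [False]
POP_JUMP_IF_FALSE → pop False; jump. Stack: []
LOAD_FAST_LOAD_FAST b,m → push 33,33. Stack: [33, 33]
BINARY_OP // → 33 // 33 = 1. Stack: [1]
STORE_FAST z → z=1. Stack: []
LOAD_FAST z → push 1. Stack: [1]
RETURN_VALUE → return 1.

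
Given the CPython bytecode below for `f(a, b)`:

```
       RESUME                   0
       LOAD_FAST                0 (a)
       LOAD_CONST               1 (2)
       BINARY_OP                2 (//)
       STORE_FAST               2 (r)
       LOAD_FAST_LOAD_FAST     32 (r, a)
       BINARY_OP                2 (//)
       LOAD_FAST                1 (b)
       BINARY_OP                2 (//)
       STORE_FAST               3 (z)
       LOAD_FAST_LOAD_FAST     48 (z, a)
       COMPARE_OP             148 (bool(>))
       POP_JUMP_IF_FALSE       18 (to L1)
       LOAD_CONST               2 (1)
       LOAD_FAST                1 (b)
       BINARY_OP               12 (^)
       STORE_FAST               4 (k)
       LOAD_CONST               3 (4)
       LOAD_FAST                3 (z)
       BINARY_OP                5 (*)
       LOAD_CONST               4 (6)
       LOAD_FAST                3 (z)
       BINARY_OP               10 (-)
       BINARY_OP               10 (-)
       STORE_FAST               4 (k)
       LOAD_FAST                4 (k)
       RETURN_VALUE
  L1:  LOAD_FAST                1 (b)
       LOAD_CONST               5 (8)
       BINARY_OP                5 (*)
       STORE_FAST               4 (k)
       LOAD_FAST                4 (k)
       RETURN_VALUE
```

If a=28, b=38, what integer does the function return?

LOAD_FAST a → push 28. Stack: [28]
LOAD_CONST → push 2. Stack: [28, 2]
BINARY_OP // → 28 // 2 = 14. Stack: [14]
STORE_FAST r → r=14. Stack: []
LOAD_FAST_LOAD_FAST r,a → push 14,28. Stack: [14, 28]
BINARY_OP // → 14 // 28 = 0. Stack: [0]
LOAD_FAST b → push 38. Stack: [0, 38]
BINARY_OP // → 0 // 38 = 0. Stack: [0]
STORE_FAST z → z=0. Stack: []
LOAD_FAST_LOAD_FAST z,a → push 0,28. Stack: [0, 28]
COMPARE_OP bool(>) → 0 vs 28 = False. Stack: [False]
POP_JUMP_IF_FALSE → pop False; jump. Stack: []
LOAD_FAST b → push 38. Stack: [38]
LOAD_CONST → push 8. Stack: [38, 8]
BINARY_OP * → 38 * 8 = 304. Stack: [304]
STORE_FAST k → k=304. Stack: []
LOAD_FAST k → push 304. Stack: [304]
RETURN_VALUE → return 304.

304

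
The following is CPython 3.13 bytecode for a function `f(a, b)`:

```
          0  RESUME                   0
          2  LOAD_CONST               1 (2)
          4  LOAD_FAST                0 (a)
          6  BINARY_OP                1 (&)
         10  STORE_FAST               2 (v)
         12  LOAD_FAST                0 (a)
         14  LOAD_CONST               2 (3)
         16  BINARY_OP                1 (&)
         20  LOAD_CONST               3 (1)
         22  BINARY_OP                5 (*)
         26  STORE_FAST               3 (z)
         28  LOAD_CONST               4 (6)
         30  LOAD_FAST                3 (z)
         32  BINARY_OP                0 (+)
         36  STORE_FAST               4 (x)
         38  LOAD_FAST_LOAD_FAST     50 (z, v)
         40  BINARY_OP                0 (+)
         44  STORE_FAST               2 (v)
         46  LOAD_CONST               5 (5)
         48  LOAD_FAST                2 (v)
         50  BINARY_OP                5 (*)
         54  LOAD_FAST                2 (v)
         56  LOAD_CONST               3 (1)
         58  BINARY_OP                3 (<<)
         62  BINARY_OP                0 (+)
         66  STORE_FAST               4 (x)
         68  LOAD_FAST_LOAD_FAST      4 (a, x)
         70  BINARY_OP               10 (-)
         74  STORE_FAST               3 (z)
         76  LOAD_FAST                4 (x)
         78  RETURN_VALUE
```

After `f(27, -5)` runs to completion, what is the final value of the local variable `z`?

LOAD_CONST → push 2. Stack: [2]
LOAD_FAST a → push 27. Stack: [2, 27]
BINARY_OP & → 2 & 27 = 2. Stack: [2]
STORE_FAST v → v=2. Stack: []
LOAD_FAST a → push 27. Stack: [27]
LOAD_CONST → push 3. Stack: [27, 3]
BINARY_OP & → 27 & 3 = 3. Stack: [3]
LOAD_CONST → push 1. Stack: [3, 1]
BINARY_OP * → 3 * 1 = 3. Stack: [3]
STORE_FAST z → z=3. Stack: []
LOAD_CONST → push 6. Stack: [6]
LOAD_FAST z → push 3. Stack: [6, 3]
BINARY_OP + → 6 + 3 = 9. Stack: [9]
STORE_FAST x → x=9. Stack: []
LOAD_FAST_LOAD_FAST z,v → push 3,2. Stack: [3, 2]
BINARY_OP + → 3 + 2 = 5. Stack: [5]
STORE_FAST v → v=5. Stack: []
LOAD_CONST → push 5. Stack: [5]
LOAD_FAST v → push 5. Stack: [5, 5]
BINARY_OP * → 5 * 5 = 25. Stack: [25]
LOAD_FAST v → push 5. Stack: [25, 5]
LOAD_CONST → push 1. Stack: [25, 5, 1]
BINARY_OP << → 5 << 1 = 10. Stack: [25, 10]
BINARY_OP + → 25 + 10 = 35. Stack: [35]
STORE_FAST x → x=35. Stack: []
LOAD_FAST_LOAD_FAST a,x → push 27,35. Stack: [27, 35]
BINARY_OP - → 27 - 35 = -8. Stack: [-8]
STORE_FAST z → z=-8. Stack: []
LOAD_FAST x → push 35. Stack: [35]
RETURN_VALUE → return 35.

-8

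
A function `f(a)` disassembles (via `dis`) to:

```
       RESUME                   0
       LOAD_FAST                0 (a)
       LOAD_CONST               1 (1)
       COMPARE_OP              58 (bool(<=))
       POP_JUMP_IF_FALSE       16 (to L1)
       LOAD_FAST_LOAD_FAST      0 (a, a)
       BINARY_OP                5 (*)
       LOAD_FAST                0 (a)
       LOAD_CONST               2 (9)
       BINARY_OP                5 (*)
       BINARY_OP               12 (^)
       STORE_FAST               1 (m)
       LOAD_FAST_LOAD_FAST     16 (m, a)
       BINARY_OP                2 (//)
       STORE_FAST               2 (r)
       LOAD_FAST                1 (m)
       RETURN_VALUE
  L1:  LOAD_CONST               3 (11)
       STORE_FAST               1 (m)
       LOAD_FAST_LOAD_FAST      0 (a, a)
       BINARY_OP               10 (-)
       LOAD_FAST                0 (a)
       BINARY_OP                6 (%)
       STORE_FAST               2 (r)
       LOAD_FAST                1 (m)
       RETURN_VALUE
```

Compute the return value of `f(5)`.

LOAD_FAST a → push 5. Stack: [5]
LOAD_CONST → push 1. Stack: [5, 1]
COMPARE_OP bool(<=) → 5 vs 1 = False. Stack: [False]
POP_JUMP_IF_FALSE → pop False; jump. Stack: []
LOAD_CONST → push 11. Stack: [11]
STORE_FAST m → m=11. Stack: []
LOAD_FAST_LOAD_FAST a,a → push 5,5. Stack: [5, 5]
BINARY_OP - → 5 - 5 = 0. Stack: [0]
LOAD_FAST a → push 5. Stack: [0, 5]
BINARY_OP % → 0 % 5 = 0. Stack: [0]
STORE_FAST r → r=0. Stack: []
LOAD_FAST m → push 11. Stack: [11]
RETURN_VALUE → return 11.

11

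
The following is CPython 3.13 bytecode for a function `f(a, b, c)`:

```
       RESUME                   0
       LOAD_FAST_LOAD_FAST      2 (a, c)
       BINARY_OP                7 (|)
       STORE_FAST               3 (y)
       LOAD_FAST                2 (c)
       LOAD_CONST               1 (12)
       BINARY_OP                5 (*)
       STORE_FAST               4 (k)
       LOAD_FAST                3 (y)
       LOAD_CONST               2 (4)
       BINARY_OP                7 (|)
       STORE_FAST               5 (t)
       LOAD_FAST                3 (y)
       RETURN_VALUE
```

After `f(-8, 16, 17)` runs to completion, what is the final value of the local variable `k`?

204

LOAD_FAST_LOAD_FAST a,c → push -8,17. Stack: [-8, 17]
BINARY_OP | → -8 | 17 = -7. Stack: [-7]
STORE_FAST y → y=-7. Stack: []
LOAD_FAST c → push 17. Stack: [17]
LOAD_CONST → push 12. Stack: [17, 12]
BINARY_OP * → 17 * 12 = 204. Stack: [204]
STORE_FAST k → k=204. Stack: []
LOAD_FAST y → push -7. Stack: [-7]
LOAD_CONST → push 4. Stack: [-7, 4]
BINARY_OP | → -7 | 4 = -3. Stack: [-3]
STORE_FAST t → t=-3. Stack: []
LOAD_FAST y → push -7. Stack: [-7]
RETURN_VALUE → return -7.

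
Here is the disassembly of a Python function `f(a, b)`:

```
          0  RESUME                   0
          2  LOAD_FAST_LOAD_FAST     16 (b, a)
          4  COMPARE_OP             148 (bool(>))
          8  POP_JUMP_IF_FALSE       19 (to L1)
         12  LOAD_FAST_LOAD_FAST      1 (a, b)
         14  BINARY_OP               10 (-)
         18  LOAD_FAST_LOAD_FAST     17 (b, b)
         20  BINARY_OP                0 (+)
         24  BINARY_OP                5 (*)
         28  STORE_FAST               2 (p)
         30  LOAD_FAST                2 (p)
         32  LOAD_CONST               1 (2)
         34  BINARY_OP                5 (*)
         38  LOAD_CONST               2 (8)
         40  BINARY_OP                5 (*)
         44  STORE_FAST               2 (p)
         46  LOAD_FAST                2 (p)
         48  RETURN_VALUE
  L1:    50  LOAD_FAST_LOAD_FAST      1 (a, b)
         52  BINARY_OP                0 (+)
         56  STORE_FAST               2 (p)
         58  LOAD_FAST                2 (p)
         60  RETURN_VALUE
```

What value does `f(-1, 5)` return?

-960

LOAD_FAST_LOAD_FAST b,a → push 5,-1. Stack: [5, -1]
COMPARE_OP bool(>) → 5 vs -1 = True. Stack: [True]
POP_JUMP_IF_FALSE → pop True; no jump. Stack: []
LOAD_FAST_LOAD_FAST a,b → push -1,5. Stack: [-1, 5]
BINARY_OP - → -1 - 5 = -6. Stack: [-6]
LOAD_FAST_LOAD_FAST b,b → push 5,5. Stack: [-6, 5, 5]
BINARY_OP + → 5 + 5 = 10. Stack: [-6, 10]
BINARY_OP * → -6 * 10 = -60. Stack: [-60]
STORE_FAST p → p=-60. Stack: []
LOAD_FAST p → push -60. Stack: [-60]
LOAD_CONST → push 2. Stack: [-60, 2]
BINARY_OP * → -60 * 2 = -120. Stack: [-120]
LOAD_CONST → push 8. Stack: [-120, 8]
BINARY_OP * → -120 * 8 = -960. Stack: [-960]
STORE_FAST p → p=-960. Stack: []
LOAD_FAST p → push -960. Stack: [-960]
RETURN_VALUE → return -960.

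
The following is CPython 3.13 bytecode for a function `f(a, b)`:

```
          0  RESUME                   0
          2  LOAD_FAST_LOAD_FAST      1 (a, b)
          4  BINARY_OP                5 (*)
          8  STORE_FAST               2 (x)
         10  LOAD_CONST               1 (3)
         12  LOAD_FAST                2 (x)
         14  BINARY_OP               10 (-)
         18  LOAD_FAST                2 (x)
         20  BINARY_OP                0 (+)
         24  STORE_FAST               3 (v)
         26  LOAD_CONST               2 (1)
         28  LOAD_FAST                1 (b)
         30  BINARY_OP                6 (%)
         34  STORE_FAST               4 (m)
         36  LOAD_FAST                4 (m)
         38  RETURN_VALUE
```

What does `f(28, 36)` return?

1

LOAD_FAST_LOAD_FAST a,b → push 28,36. Stack: [28, 36]
BINARY_OP * → 28 * 36 = 1008. Stack: [1008]
STORE_FAST x → x=1008. Stack: []
LOAD_CONST → push 3. Stack: [3]
LOAD_FAST x → push 1008. Stack: [3, 1008]
BINARY_OP - → 3 - 1008 = -1005. Stack: [-1005]
LOAD_FAST x → push 1008. Stack: [-1005, 1008]
BINARY_OP + → -1005 + 1008 = 3. Stack: [3]
STORE_FAST v → v=3. Stack: []
LOAD_CONST → push 1. Stack: [1]
LOAD_FAST b → push 36. Stack: [1, 36]
BINARY_OP % → 1 % 36 = 1. Stack: [1]
STORE_FAST m → m=1. Stack: []
LOAD_FAST m → push 1. Stack: [1]
RETURN_VALUE → return 1.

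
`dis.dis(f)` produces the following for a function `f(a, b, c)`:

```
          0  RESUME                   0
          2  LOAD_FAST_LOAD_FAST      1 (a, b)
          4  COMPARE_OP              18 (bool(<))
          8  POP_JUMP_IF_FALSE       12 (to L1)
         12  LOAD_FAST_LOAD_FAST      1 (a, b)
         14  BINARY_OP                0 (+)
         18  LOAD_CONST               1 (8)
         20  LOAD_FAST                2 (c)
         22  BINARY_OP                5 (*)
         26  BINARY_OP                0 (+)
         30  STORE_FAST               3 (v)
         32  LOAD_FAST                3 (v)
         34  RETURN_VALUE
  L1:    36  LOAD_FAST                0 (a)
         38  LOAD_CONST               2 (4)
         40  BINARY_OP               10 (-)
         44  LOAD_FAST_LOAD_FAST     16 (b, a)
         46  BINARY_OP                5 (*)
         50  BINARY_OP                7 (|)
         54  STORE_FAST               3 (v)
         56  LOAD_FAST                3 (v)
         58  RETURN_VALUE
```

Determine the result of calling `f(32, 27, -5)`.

LOAD_FAST_LOAD_FAST a,b → push 32,27. Stack: [32, 27]
COMPARE_OP bool(<) → 32 vs 27 = False. Stack: [False]
POP_JUMP_IF_FALSE → pop False; jump. Stack: []
LOAD_FAST a → push 32. Stack: [32]
LOAD_CONST → push 4. Stack: [32, 4]
BINARY_OP - → 32 - 4 = 28. Stack: [28]
LOAD_FAST_LOAD_FAST b,a → push 27,32. Stack: [28, 27, 32]
BINARY_OP * → 27 * 32 = 864. Stack: [28, 864]
BINARY_OP | → 28 | 864 = 892. Stack: [892]
STORE_FAST v → v=892. Stack: []
LOAD_FAST v → push 892. Stack: [892]
RETURN_VALUE → return 892.

892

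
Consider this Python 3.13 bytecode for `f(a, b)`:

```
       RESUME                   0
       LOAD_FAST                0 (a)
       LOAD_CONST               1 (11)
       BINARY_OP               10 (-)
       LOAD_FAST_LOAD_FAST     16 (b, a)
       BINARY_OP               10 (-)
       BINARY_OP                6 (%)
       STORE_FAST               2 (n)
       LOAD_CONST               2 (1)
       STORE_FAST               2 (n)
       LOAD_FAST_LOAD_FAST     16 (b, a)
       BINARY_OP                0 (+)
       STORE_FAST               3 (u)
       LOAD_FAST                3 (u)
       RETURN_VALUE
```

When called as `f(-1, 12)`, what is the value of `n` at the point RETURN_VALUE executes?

1

LOAD_FAST a → push -1. Stack: [-1]
LOAD_CONST → push 11. Stack: [-1, 11]
BINARY_OP - → -1 - 11 = -12. Stack: [-12]
LOAD_FAST_LOAD_FAST b,a → push 12,-1. Stack: [-12, 12, -1]
BINARY_OP - → 12 - -1 = 13. Stack: [-12, 13]
BINARY_OP % → -12 % 13 = 1. Stack: [1]
STORE_FAST n → n=1. Stack: []
LOAD_CONST → push 1. Stack: [1]
STORE_FAST n → n=1. Stack: []
LOAD_FAST_LOAD_FAST b,a → push 12,-1. Stack: [12, -1]
BINARY_OP + → 12 + -1 = 11. Stack: [11]
STORE_FAST u → u=11. Stack: []
LOAD_FAST u → push 11. Stack: [11]
RETURN_VALUE → return 11.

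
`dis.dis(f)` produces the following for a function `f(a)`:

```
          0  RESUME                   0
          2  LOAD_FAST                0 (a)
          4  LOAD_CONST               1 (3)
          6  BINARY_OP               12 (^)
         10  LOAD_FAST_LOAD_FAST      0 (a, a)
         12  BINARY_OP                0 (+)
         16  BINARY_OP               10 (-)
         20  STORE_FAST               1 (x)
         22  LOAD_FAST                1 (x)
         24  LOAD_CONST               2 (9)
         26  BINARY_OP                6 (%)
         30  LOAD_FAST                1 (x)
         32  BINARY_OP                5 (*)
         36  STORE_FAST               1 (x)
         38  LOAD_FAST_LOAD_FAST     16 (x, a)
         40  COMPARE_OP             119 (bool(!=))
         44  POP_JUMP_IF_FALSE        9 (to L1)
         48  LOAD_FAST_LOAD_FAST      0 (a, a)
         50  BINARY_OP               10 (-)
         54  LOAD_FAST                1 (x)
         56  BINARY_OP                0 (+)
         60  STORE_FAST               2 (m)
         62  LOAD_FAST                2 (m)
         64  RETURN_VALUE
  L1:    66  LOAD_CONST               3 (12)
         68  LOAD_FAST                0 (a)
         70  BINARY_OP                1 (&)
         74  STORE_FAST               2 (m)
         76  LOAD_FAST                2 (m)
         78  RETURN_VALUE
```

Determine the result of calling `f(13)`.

LOAD_FAST a → push 13. Stack: [13]
LOAD_CONST → push 3. Stack: [13, 3]
BINARY_OP ^ → 13 ^ 3 = 14. Stack: [14]
LOAD_FAST_LOAD_FAST a,a → push 13,13. Stack: [14, 13, 13]
BINARY_OP + → 13 + 13 = 26. Stack: [14, 26]
BINARY_OP - → 14 - 26 = -12. Stack: [-12]
STORE_FAST x → x=-12. Stack: []
LOAD_FAST x → push -12. Stack: [-12]
LOAD_CONST → push 9. Stack: [-12, 9]
BINARY_OP % → -12 % 9 = 6. Stack: [6]
LOAD_FAST x → push -12. Stack: [6, -12]
BINARY_OP * → 6 * -12 = -72. Stack: [-72]
STORE_FAST x → x=-72. Stack: []
LOAD_FAST_LOAD_FAST x,a → push -72,13. Stack: [-72, 13]
COMPARE_OP bool(!=) → -72 vs 13 = True. Stack: [True]
POP_JUMP_IF_FALSE → pop True; no jump. Stack: []
LOAD_FAST_LOAD_FAST a,a → push 13,13. Stack: [13, 13]
BINARY_OP - → 13 - 13 = 0. Stack: [0]
LOAD_FAST x → push -72. Stack: [0, -72]
BINARY_OP + → 0 + -72 = -72. Stack: [-72]
STORE_FAST m → m=-72. Stack: []
LOAD_FAST m → push -72. Stack: [-72]
RETURN_VALUE → return -72.

-72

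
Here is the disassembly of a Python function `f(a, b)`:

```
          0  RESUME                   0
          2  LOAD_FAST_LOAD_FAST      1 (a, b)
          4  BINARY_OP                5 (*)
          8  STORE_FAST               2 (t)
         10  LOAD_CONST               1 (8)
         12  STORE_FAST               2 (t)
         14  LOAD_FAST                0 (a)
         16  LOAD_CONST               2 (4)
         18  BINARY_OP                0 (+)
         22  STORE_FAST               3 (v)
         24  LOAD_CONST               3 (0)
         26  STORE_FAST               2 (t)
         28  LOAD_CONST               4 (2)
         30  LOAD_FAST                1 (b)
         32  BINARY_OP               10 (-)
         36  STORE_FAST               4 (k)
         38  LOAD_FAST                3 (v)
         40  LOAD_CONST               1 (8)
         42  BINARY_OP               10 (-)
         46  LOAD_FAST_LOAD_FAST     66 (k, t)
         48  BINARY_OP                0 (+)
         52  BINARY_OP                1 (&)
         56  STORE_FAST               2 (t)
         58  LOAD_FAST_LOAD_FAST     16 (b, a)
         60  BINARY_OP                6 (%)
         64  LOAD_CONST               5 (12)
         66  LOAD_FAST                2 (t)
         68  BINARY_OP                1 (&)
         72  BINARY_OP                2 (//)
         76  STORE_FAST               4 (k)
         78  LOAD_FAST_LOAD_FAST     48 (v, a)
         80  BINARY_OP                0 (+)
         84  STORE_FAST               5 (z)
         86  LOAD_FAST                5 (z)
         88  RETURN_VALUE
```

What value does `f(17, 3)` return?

38

LOAD_FAST_LOAD_FAST a,b → push 17,3. Stack: [17, 3]
BINARY_OP * → 17 * 3 = 51. Stack: [51]
STORE_FAST t → t=51. Stack: []
LOAD_CONST → push 8. Stack: [8]
STORE_FAST t → t=8. Stack: []
LOAD_FAST a → push 17. Stack: [17]
LOAD_CONST → push 4. Stack: [17, 4]
BINARY_OP + → 17 + 4 = 21. Stack: [21]
STORE_FAST v → v=21. Stack: []
LOAD_CONST → push 0. Stack: [0]
STORE_FAST t → t=0. Stack: []
LOAD_CONST → push 2. Stack: [2]
LOAD_FAST b → push 3. Stack: [2, 3]
BINARY_OP - → 2 - 3 = -1. Stack: [-1]
STORE_FAST k → k=-1. Stack: []
LOAD_FAST v → push 21. Stack: [21]
LOAD_CONST → push 8. Stack: [21, 8]
BINARY_OP - → 21 - 8 = 13. Stack: [13]
LOAD_FAST_LOAD_FAST k,t → push -1,0. Stack: [13, -1, 0]
BINARY_OP + → -1 + 0 = -1. Stack: [13, -1]
BINARY_OP & → 13 & -1 = 13. Stack: [13]
STORE_FAST t → t=13. Stack: []
LOAD_FAST_LOAD_FAST b,a → push 3,17. Stack: [3, 17]
BINARY_OP % → 3 % 17 = 3. Stack: [3]
LOAD_CONST → push 12. Stack: [3, 12]
LOAD_FAST t → push 13. Stack: [3, 12, 13]
BINARY_OP & → 12 & 13 = 12. Stack: [3, 12]
BINARY_OP // → 3 // 12 = 0. Stack: [0]
STORE_FAST k → k=0. Stack: []
LOAD_FAST_LOAD_FAST v,a → push 21,17. Stack: [21, 17]
BINARY_OP + → 21 + 17 = 38. Stack: [38]
STORE_FAST z → z=38. Stack: []
LOAD_FAST z → push 38. Stack: [38]
RETURN_VALUE → return 38.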